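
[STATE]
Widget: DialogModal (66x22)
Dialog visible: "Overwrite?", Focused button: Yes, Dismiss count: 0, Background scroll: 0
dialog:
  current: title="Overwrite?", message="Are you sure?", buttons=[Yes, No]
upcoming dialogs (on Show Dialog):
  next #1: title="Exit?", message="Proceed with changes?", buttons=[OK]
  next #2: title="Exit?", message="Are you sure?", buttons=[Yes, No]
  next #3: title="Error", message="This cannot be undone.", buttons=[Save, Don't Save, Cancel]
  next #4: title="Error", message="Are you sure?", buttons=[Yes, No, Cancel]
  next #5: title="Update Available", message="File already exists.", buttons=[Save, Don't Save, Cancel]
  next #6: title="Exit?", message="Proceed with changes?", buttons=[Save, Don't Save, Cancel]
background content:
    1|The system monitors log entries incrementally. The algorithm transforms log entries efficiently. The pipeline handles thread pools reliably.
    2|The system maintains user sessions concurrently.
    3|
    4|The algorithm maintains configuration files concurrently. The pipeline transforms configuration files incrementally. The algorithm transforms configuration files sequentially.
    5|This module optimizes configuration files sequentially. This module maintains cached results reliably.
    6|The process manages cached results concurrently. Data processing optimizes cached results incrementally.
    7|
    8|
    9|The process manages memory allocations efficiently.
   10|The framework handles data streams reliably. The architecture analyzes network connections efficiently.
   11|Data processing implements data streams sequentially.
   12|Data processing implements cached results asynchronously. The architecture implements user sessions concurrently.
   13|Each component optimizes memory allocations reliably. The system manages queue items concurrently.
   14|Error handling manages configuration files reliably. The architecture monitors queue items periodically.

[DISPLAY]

The system monitors log entries incrementally. The algorithm trans
The system maintains user sessions concurrently.                  
                                                                  
The algorithm maintains configuration files concurrently. The pipe
This module optimizes configuration files sequentially. This modul
The process manages cached results concurrently. Data processing o
                                                                  
                                                                  
The process manages memo┌───────────────┐ficiently.               
The framework handles da│   Overwrite?  │ly. The architecture anal
Data processing implemen│ Are you sure? │equentially.             
Data processing implemen│   [Yes]  No   │ asynchronously. The arch
Each component optimizes└───────────────┘ns reliably. The system m
Error handling manages configuration files reliably. The architect
                                                                  
                                                                  
                                                                  
                                                                  
                                                                  
                                                                  
                                                                  
                                                                  


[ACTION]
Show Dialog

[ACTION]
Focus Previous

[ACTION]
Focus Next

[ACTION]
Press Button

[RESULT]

The system monitors log entries incrementally. The algorithm trans
The system maintains user sessions concurrently.                  
                                                                  
The algorithm maintains configuration files concurrently. The pipe
This module optimizes configuration files sequentially. This modul
The process manages cached results concurrently. Data processing o
                                                                  
                                                                  
The process manages memory allocations efficiently.               
The framework handles data streams reliably. The architecture anal
Data processing implements data streams sequentially.             
Data processing implements cached results asynchronously. The arch
Each component optimizes memory allocations reliably. The system m
Error handling manages configuration files reliably. The architect
                                                                  
                                                                  
                                                                  
                                                                  
                                                                  
                                                                  
                                                                  
                                                                  


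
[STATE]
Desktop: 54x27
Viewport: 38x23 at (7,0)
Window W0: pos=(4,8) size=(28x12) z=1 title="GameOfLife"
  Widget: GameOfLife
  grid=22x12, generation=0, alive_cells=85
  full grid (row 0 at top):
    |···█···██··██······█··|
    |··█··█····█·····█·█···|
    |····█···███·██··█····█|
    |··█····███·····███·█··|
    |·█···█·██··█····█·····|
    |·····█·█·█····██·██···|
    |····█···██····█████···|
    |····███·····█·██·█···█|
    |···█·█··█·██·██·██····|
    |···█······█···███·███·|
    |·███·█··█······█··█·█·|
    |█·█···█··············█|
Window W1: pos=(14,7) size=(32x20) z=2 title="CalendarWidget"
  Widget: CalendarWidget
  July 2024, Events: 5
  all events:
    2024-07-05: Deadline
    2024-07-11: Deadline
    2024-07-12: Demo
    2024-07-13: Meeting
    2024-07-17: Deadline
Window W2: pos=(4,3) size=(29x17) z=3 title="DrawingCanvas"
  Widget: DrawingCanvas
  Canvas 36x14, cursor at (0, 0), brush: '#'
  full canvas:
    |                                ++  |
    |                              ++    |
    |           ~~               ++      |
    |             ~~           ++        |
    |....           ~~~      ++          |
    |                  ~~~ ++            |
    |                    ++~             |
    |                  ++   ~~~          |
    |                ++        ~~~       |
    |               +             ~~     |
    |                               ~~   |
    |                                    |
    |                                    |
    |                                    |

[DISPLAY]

                                      
                                      
                                      
━━━━━━━━━━━━━━━━━━━━━━━━━┓            
rawingCanvas             ┃            
─────────────────────────┨            
                         ┃            
                         ┃━━━━━━━━━━━━
         ~~              ┃            
           ~~           +┃────────────
..           ~~~      ++ ┃4           
                ~~~ ++   ┃Su          
                  ++~    ┃  7         
                ++   ~~~ ┃3* 14       
              ++        ~┃ 21         
             +           ┃28          
                         ┃            
                         ┃            
                         ┃            
━━━━━━━━━━━━━━━━━━━━━━━━━┛            
       ┃                              
       ┃                              
       ┃                              


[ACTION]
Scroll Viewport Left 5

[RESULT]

                                      
                                      
                                      
  ┏━━━━━━━━━━━━━━━━━━━━━━━━━━━┓       
  ┃ DrawingCanvas             ┃       
  ┠───────────────────────────┨       
  ┃+                          ┃       
  ┃                           ┃━━━━━━━
  ┃           ~~              ┃       
  ┃             ~~           +┃───────
  ┃....           ~~~      ++ ┃4      
  ┃                  ~~~ ++   ┃Su     
  ┃                    ++~    ┃  7    
  ┃                  ++   ~~~ ┃3* 14  
  ┃                ++        ~┃ 21    
  ┃               +           ┃28     
  ┃                           ┃       
  ┃                           ┃       
  ┃                           ┃       
  ┗━━━━━━━━━━━━━━━━━━━━━━━━━━━┛       
            ┃                         
            ┃                         
            ┃                         


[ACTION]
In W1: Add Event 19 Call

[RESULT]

                                      
                                      
                                      
  ┏━━━━━━━━━━━━━━━━━━━━━━━━━━━┓       
  ┃ DrawingCanvas             ┃       
  ┠───────────────────────────┨       
  ┃+                          ┃       
  ┃                           ┃━━━━━━━
  ┃           ~~              ┃       
  ┃             ~~           +┃───────
  ┃....           ~~~      ++ ┃4      
  ┃                  ~~~ ++   ┃Su     
  ┃                    ++~    ┃  7    
  ┃                  ++   ~~~ ┃3* 14  
  ┃                ++        ~┃0 21   
  ┃               +           ┃28     
  ┃                           ┃       
  ┃                           ┃       
  ┃                           ┃       
  ┗━━━━━━━━━━━━━━━━━━━━━━━━━━━┛       
            ┃                         
            ┃                         
            ┃                         


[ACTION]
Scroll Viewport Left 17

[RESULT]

                                      
                                      
                                      
    ┏━━━━━━━━━━━━━━━━━━━━━━━━━━━┓     
    ┃ DrawingCanvas             ┃     
    ┠───────────────────────────┨     
    ┃+                          ┃     
    ┃                           ┃━━━━━
    ┃           ~~              ┃     
    ┃             ~~           +┃─────
    ┃....           ~~~      ++ ┃4    
    ┃                  ~~~ ++   ┃Su   
    ┃                    ++~    ┃  7  
    ┃                  ++   ~~~ ┃3* 14
    ┃                ++        ~┃0 21 
    ┃               +           ┃28   
    ┃                           ┃     
    ┃                           ┃     
    ┃                           ┃     
    ┗━━━━━━━━━━━━━━━━━━━━━━━━━━━┛     
              ┃                       
              ┃                       
              ┃                       


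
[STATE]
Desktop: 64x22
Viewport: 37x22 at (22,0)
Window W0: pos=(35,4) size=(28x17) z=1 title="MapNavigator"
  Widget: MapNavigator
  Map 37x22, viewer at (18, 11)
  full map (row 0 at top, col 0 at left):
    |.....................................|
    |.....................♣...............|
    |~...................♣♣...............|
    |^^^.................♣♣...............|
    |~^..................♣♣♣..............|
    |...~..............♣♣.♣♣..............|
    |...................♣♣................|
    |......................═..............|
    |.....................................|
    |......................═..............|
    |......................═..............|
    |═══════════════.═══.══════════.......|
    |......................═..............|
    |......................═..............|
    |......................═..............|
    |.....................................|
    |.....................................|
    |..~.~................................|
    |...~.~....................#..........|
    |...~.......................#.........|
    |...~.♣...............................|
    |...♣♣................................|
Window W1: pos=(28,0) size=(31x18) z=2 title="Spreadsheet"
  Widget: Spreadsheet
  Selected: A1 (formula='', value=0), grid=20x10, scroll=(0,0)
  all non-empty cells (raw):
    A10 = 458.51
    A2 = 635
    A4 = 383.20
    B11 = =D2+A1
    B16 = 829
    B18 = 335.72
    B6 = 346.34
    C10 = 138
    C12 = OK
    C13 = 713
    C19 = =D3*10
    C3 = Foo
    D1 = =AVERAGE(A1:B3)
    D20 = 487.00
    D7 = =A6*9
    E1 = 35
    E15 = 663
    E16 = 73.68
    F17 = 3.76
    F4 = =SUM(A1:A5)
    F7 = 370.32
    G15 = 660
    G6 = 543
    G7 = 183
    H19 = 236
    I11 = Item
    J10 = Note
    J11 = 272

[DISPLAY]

      ┏━━━━━━━━━━━━━━━━━━━━━━━━━━━━━┓
      ┃ Spreadsheet                 ┃
      ┠─────────────────────────────┨
      ┃A1:                          ┃
      ┃       A       B       C     ┃
      ┃-----------------------------┃
      ┃  1      [0]       0       0 ┃
      ┃  2      635       0       0 ┃
      ┃  3        0       0Foo      ┃
      ┃  4   383.20       0       0 ┃
      ┃  5        0       0       0 ┃
      ┃  6        0  346.34       0 ┃
      ┃  7        0       0       0 ┃
      ┃  8        0       0       0 ┃
      ┃  9        0       0       0 ┃
      ┃ 10   458.51       0     138 ┃
      ┃ 11        0       0       0 ┃
      ┗━━━━━━━━━━━━━━━━━━━━━━━━━━━━━┛
             ┃.......................
             ┃.......................
             ┗━━━━━━━━━━━━━━━━━━━━━━━
                                     


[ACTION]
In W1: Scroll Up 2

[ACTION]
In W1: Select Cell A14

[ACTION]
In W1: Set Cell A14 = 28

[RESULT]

      ┏━━━━━━━━━━━━━━━━━━━━━━━━━━━━━┓
      ┃ Spreadsheet                 ┃
      ┠─────────────────────────────┨
      ┃A14: 28                      ┃
      ┃       A       B       C     ┃
      ┃-----------------------------┃
      ┃  1        0       0       0 ┃
      ┃  2      635       0       0 ┃
      ┃  3        0       0Foo      ┃
      ┃  4   383.20       0       0 ┃
      ┃  5        0       0       0 ┃
      ┃  6        0  346.34       0 ┃
      ┃  7        0       0       0 ┃
      ┃  8        0       0       0 ┃
      ┃  9        0       0       0 ┃
      ┃ 10   458.51       0     138 ┃
      ┃ 11        0       0       0 ┃
      ┗━━━━━━━━━━━━━━━━━━━━━━━━━━━━━┛
             ┃.......................
             ┃.......................
             ┗━━━━━━━━━━━━━━━━━━━━━━━
                                     


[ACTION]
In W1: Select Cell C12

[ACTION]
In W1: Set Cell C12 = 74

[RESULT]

      ┏━━━━━━━━━━━━━━━━━━━━━━━━━━━━━┓
      ┃ Spreadsheet                 ┃
      ┠─────────────────────────────┨
      ┃C12: 74                      ┃
      ┃       A       B       C     ┃
      ┃-----------------------------┃
      ┃  1        0       0       0 ┃
      ┃  2      635       0       0 ┃
      ┃  3        0       0Foo      ┃
      ┃  4   383.20       0       0 ┃
      ┃  5        0       0       0 ┃
      ┃  6        0  346.34       0 ┃
      ┃  7        0       0       0 ┃
      ┃  8        0       0       0 ┃
      ┃  9        0       0       0 ┃
      ┃ 10   458.51       0     138 ┃
      ┃ 11        0       0       0 ┃
      ┗━━━━━━━━━━━━━━━━━━━━━━━━━━━━━┛
             ┃.......................
             ┃.......................
             ┗━━━━━━━━━━━━━━━━━━━━━━━
                                     


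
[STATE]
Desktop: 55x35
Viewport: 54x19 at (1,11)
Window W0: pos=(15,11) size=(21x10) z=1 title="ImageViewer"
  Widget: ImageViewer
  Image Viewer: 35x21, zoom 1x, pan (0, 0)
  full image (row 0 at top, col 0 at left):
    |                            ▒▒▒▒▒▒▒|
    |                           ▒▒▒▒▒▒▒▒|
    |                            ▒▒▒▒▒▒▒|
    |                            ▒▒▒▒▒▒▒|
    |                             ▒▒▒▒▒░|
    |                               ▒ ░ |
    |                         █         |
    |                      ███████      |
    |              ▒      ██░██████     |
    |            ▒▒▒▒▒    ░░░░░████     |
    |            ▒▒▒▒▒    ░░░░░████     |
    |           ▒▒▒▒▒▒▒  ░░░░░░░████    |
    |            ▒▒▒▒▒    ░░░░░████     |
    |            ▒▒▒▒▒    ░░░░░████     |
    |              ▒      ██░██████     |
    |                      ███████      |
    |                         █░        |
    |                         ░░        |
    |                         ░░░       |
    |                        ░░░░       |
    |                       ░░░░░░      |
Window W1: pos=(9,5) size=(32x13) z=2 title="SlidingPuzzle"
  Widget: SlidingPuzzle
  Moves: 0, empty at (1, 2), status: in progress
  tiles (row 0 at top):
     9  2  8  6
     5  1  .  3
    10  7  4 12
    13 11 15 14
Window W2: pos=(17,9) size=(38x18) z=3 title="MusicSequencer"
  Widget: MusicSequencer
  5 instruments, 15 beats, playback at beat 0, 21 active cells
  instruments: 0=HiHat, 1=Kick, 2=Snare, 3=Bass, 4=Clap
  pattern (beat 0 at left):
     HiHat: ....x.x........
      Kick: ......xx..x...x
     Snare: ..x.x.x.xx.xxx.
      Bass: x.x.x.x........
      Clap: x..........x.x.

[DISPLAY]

        ┃│  5 │ ┠────────────────────────────────────┨
        ┃├────┼─┃      ▼12345678901234               ┃
        ┃│ 10 │ ┃ HiHat····█·█········               ┃
        ┃├────┼─┃  Kick······██··█···█               ┃
        ┃│ 13 │ ┃ Snare··█·█·█·██·███·               ┃
        ┃└────┴─┃  Bass█·█·█·█········               ┃
        ┗━━━━━━━┃  Clap█··········█·█·               ┃
              ┃ ┃                                    ┃
              ┃ ┃                                    ┃
              ┗━┃                                    ┃
                ┃                                    ┃
                ┃                                    ┃
                ┃                                    ┃
                ┃                                    ┃
                ┃                                    ┃
                ┗━━━━━━━━━━━━━━━━━━━━━━━━━━━━━━━━━━━━┛
                                                      
                                                      
                                                      


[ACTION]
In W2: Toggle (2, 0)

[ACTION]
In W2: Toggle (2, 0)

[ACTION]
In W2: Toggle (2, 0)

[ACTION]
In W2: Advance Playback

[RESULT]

        ┃│  5 │ ┠────────────────────────────────────┨
        ┃├────┼─┃      0▼2345678901234               ┃
        ┃│ 10 │ ┃ HiHat····█·█········               ┃
        ┃├────┼─┃  Kick······██··█···█               ┃
        ┃│ 13 │ ┃ Snare█·█·█·█·██·███·               ┃
        ┃└────┴─┃  Bass█·█·█·█········               ┃
        ┗━━━━━━━┃  Clap█··········█·█·               ┃
              ┃ ┃                                    ┃
              ┃ ┃                                    ┃
              ┗━┃                                    ┃
                ┃                                    ┃
                ┃                                    ┃
                ┃                                    ┃
                ┃                                    ┃
                ┃                                    ┃
                ┗━━━━━━━━━━━━━━━━━━━━━━━━━━━━━━━━━━━━┛
                                                      
                                                      
                                                      


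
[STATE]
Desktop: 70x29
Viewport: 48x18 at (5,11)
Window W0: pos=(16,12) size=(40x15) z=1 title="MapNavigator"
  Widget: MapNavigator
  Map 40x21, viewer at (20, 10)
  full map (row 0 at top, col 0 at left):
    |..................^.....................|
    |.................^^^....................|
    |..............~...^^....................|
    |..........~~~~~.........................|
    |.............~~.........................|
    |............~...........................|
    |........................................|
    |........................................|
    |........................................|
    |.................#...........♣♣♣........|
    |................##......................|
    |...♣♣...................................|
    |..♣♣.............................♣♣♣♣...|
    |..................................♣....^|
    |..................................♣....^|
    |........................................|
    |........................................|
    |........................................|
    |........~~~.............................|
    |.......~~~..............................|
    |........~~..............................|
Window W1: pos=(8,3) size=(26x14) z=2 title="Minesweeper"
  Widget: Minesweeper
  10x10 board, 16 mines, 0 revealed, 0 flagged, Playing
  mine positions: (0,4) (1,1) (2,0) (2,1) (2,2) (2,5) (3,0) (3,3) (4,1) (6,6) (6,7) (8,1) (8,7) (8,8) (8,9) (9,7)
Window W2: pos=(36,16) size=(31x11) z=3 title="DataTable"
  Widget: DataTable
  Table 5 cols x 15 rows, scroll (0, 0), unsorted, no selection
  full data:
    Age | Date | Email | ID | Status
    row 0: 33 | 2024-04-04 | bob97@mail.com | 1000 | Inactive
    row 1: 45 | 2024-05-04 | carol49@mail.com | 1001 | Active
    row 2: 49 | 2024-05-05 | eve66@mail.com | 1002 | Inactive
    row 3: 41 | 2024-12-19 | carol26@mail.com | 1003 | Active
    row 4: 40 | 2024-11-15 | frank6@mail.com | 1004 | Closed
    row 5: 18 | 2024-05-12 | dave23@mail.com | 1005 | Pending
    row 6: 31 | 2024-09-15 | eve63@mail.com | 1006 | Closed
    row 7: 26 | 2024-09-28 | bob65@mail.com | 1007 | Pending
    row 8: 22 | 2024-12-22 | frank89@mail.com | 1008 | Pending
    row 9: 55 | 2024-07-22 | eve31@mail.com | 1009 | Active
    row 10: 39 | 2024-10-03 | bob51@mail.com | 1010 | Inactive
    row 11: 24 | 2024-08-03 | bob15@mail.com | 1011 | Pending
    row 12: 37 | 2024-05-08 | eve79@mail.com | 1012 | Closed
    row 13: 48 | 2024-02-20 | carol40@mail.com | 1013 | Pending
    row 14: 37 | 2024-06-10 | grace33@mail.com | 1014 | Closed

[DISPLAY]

   ┃■■■■■■■■■■              ┃                   
   ┃■■■■■■■■■■              ┃━━━━━━━━━━━━━━━━━━━
   ┃■■■■■■■■■■              ┃                   
   ┃■■■■■■■■■■              ┃───────────────────
   ┃■■■■■■■■■■              ┃...................
   ┗━━━━━━━━━━━━━━━━━━━━━━━━┛..┏━━━━━━━━━━━━━━━━
           ┃...................┃ DataTable      
           ┃...................┠────────────────
           ┃................#..┃Age│Date      │E
           ┃...............##..┃───┼──────────┼─
           ┃..♣♣...............┃33 │2024-04-04│b
           ┃.♣♣................┃45 │2024-05-04│c
           ┃...................┃49 │2024-05-05│e
           ┃...................┃41 │2024-12-19│c
           ┃...................┃40 │2024-11-15│f
           ┗━━━━━━━━━━━━━━━━━━━┗━━━━━━━━━━━━━━━━
                                                
                                                


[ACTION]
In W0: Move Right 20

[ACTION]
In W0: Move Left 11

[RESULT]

   ┃■■■■■■■■■■              ┃                   
   ┃■■■■■■■■■■              ┃━━━━━━━━━━━━━━━━━━━
   ┃■■■■■■■■■■              ┃                   
   ┃■■■■■■■■■■              ┃───────────────────
   ┃■■■■■■■■■■              ┃..............     
   ┗━━━━━━━━━━━━━━━━━━━━━━━━┛..┏━━━━━━━━━━━━━━━━
           ┃...................┃ DataTable      
           ┃...................┠────────────────
           ┃........#..........┃Age│Date      │E
           ┃.......##..........┃───┼──────────┼─
           ┃...................┃33 │2024-04-04│b
           ┃...................┃45 │2024-05-04│c
           ┃...................┃49 │2024-05-05│e
           ┃...................┃41 │2024-12-19│c
           ┃...................┃40 │2024-11-15│f
           ┗━━━━━━━━━━━━━━━━━━━┗━━━━━━━━━━━━━━━━
                                                
                                                


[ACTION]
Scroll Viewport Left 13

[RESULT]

        ┃■■■■■■■■■■              ┃              
        ┃■■■■■■■■■■              ┃━━━━━━━━━━━━━━
        ┃■■■■■■■■■■              ┃              
        ┃■■■■■■■■■■              ┃──────────────
        ┃■■■■■■■■■■              ┃..............
        ┗━━━━━━━━━━━━━━━━━━━━━━━━┛..┏━━━━━━━━━━━
                ┃...................┃ DataTable 
                ┃...................┠───────────
                ┃........#..........┃Age│Date   
                ┃.......##..........┃───┼───────
                ┃...................┃33 │2024-04
                ┃...................┃45 │2024-05
                ┃...................┃49 │2024-05
                ┃...................┃41 │2024-12
                ┃...................┃40 │2024-11
                ┗━━━━━━━━━━━━━━━━━━━┗━━━━━━━━━━━
                                                
                                                


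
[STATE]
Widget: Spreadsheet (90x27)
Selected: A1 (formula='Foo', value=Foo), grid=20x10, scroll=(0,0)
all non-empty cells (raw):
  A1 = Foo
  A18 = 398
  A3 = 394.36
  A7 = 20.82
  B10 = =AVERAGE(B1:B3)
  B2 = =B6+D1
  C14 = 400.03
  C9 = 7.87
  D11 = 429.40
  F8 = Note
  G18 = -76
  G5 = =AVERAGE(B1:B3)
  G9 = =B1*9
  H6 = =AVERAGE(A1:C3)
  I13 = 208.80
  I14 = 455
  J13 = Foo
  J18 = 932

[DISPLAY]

A1: Foo                                                                                   
       A       B       C       D       E       F       G       H       I       J          
------------------------------------------------------------------------------------------
  1 [Foo]          0       0       0       0       0       0       0       0       0      
  2        0       0       0       0       0       0       0       0       0       0      
  3   394.36       0       0       0       0       0       0       0       0       0      
  4        0       0       0       0       0       0       0       0       0       0      
  5        0       0       0       0       0       0       0       0       0       0      
  6        0       0       0       0       0       0       0   49.30       0       0      
  7    20.82       0       0       0       0       0       0       0       0       0      
  8        0       0       0       0       0Note           0       0       0       0      
  9        0       0    7.87       0       0       0       0       0       0       0      
 10        0       0       0       0       0       0       0       0       0       0      
 11        0       0       0  429.40       0       0       0       0       0       0      
 12        0       0       0       0       0       0       0       0       0       0      
 13        0       0       0       0       0       0       0       0  208.80Foo           
 14        0       0  400.03       0       0       0       0       0     455       0      
 15        0       0       0       0       0       0       0       0       0       0      
 16        0       0       0       0       0       0       0       0       0       0      
 17        0       0       0       0       0       0       0       0       0       0      
 18      398       0       0       0       0       0     -76       0       0     932      
 19        0       0       0       0       0       0       0       0       0       0      
 20        0       0       0       0       0       0       0       0       0       0      
                                                                                          
                                                                                          
                                                                                          
                                                                                          


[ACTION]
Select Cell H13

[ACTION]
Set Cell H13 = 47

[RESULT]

H13: 47                                                                                   
       A       B       C       D       E       F       G       H       I       J          
------------------------------------------------------------------------------------------
  1 Foo            0       0       0       0       0       0       0       0       0      
  2        0       0       0       0       0       0       0       0       0       0      
  3   394.36       0       0       0       0       0       0       0       0       0      
  4        0       0       0       0       0       0       0       0       0       0      
  5        0       0       0       0       0       0       0       0       0       0      
  6        0       0       0       0       0       0       0   49.30       0       0      
  7    20.82       0       0       0       0       0       0       0       0       0      
  8        0       0       0       0       0Note           0       0       0       0      
  9        0       0    7.87       0       0       0       0       0       0       0      
 10        0       0       0       0       0       0       0       0       0       0      
 11        0       0       0  429.40       0       0       0       0       0       0      
 12        0       0       0       0       0       0       0       0       0       0      
 13        0       0       0       0       0       0       0    [47]  208.80Foo           
 14        0       0  400.03       0       0       0       0       0     455       0      
 15        0       0       0       0       0       0       0       0       0       0      
 16        0       0       0       0       0       0       0       0       0       0      
 17        0       0       0       0       0       0       0       0       0       0      
 18      398       0       0       0       0       0     -76       0       0     932      
 19        0       0       0       0       0       0       0       0       0       0      
 20        0       0       0       0       0       0       0       0       0       0      
                                                                                          
                                                                                          
                                                                                          
                                                                                          


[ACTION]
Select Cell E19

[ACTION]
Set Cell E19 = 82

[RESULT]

E19: 82                                                                                   
       A       B       C       D       E       F       G       H       I       J          
------------------------------------------------------------------------------------------
  1 Foo            0       0       0       0       0       0       0       0       0      
  2        0       0       0       0       0       0       0       0       0       0      
  3   394.36       0       0       0       0       0       0       0       0       0      
  4        0       0       0       0       0       0       0       0       0       0      
  5        0       0       0       0       0       0       0       0       0       0      
  6        0       0       0       0       0       0       0   49.30       0       0      
  7    20.82       0       0       0       0       0       0       0       0       0      
  8        0       0       0       0       0Note           0       0       0       0      
  9        0       0    7.87       0       0       0       0       0       0       0      
 10        0       0       0       0       0       0       0       0       0       0      
 11        0       0       0  429.40       0       0       0       0       0       0      
 12        0       0       0       0       0       0       0       0       0       0      
 13        0       0       0       0       0       0       0      47  208.80Foo           
 14        0       0  400.03       0       0       0       0       0     455       0      
 15        0       0       0       0       0       0       0       0       0       0      
 16        0       0       0       0       0       0       0       0       0       0      
 17        0       0       0       0       0       0       0       0       0       0      
 18      398       0       0       0       0       0     -76       0       0     932      
 19        0       0       0       0    [82]       0       0       0       0       0      
 20        0       0       0       0       0       0       0       0       0       0      
                                                                                          
                                                                                          
                                                                                          
                                                                                          


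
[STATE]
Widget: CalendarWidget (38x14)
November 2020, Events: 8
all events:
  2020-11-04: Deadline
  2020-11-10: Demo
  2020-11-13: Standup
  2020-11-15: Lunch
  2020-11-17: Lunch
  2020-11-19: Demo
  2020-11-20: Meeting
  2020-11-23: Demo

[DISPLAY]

            November 2020             
Mo Tu We Th Fr Sa Su                  
                   1                  
 2  3  4*  5  6  7  8                 
 9 10* 11 12 13* 14 15*               
16 17* 18 19* 20* 21 22               
23* 24 25 26 27 28 29                 
30                                    
                                      
                                      
                                      
                                      
                                      
                                      


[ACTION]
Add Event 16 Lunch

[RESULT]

            November 2020             
Mo Tu We Th Fr Sa Su                  
                   1                  
 2  3  4*  5  6  7  8                 
 9 10* 11 12 13* 14 15*               
16* 17* 18 19* 20* 21 22              
23* 24 25 26 27 28 29                 
30                                    
                                      
                                      
                                      
                                      
                                      
                                      


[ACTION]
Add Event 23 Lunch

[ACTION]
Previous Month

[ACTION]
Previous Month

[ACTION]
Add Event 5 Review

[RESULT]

            September 2020            
Mo Tu We Th Fr Sa Su                  
    1  2  3  4  5*  6                 
 7  8  9 10 11 12 13                  
14 15 16 17 18 19 20                  
21 22 23 24 25 26 27                  
28 29 30                              
                                      
                                      
                                      
                                      
                                      
                                      
                                      


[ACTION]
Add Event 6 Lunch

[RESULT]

            September 2020            
Mo Tu We Th Fr Sa Su                  
    1  2  3  4  5*  6*                
 7  8  9 10 11 12 13                  
14 15 16 17 18 19 20                  
21 22 23 24 25 26 27                  
28 29 30                              
                                      
                                      
                                      
                                      
                                      
                                      
                                      


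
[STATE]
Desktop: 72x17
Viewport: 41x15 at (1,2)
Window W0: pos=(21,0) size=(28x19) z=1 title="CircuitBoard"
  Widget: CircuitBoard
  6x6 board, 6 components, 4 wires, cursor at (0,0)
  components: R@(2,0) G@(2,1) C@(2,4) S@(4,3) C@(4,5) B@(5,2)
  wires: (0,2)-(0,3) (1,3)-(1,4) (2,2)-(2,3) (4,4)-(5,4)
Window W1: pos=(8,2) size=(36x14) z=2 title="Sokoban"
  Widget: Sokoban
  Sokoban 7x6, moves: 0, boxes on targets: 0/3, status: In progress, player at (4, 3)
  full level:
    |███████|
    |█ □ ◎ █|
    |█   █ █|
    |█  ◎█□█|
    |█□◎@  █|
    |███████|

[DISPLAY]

       ┏━━━━━━━━━━━━━━━━━━━━━━━━━━━━━━━━━
       ┃ Sokoban                         
       ┠─────────────────────────────────
       ┃███████                          
       ┃█ □ ◎ █                          
       ┃█   █ █                          
       ┃█  ◎█□█                          
       ┃█□◎@  █                          
       ┃███████                          
       ┃Moves: 0  0/3                    
       ┃                                 
       ┃                                 
       ┃                                 
       ┗━━━━━━━━━━━━━━━━━━━━━━━━━━━━━━━━━
                    ┃                    


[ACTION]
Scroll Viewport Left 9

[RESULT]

        ┏━━━━━━━━━━━━━━━━━━━━━━━━━━━━━━━━
        ┃ Sokoban                        
        ┠────────────────────────────────
        ┃███████                         
        ┃█ □ ◎ █                         
        ┃█   █ █                         
        ┃█  ◎█□█                         
        ┃█□◎@  █                         
        ┃███████                         
        ┃Moves: 0  0/3                   
        ┃                                
        ┃                                
        ┃                                
        ┗━━━━━━━━━━━━━━━━━━━━━━━━━━━━━━━━
                     ┃                   


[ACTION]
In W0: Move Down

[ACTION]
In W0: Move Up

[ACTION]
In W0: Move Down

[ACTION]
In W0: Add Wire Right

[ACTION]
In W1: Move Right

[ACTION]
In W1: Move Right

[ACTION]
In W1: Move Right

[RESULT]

        ┏━━━━━━━━━━━━━━━━━━━━━━━━━━━━━━━━
        ┃ Sokoban                        
        ┠────────────────────────────────
        ┃███████                         
        ┃█ □ ◎ █                         
        ┃█   █ █                         
        ┃█  ◎█□█                         
        ┃█□◎  @█                         
        ┃███████                         
        ┃Moves: 2  0/3                   
        ┃                                
        ┃                                
        ┃                                
        ┗━━━━━━━━━━━━━━━━━━━━━━━━━━━━━━━━
                     ┃                   
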